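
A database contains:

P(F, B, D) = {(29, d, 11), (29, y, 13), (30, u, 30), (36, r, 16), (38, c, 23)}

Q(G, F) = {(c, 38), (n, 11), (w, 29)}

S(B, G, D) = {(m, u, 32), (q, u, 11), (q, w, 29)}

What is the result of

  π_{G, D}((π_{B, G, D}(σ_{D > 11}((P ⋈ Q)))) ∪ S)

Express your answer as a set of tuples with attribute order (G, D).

Joining P and Q on F yields {(29, d, 11, w), (29, y, 13, w), (38, c, 23, c)}.
Filtering on D > 11 leaves {(29, y, 13, w), (38, c, 23, c)}.
Keep only column(s) B, G, D: {(c, c, 23), (y, w, 13)}
Union: {(c, c, 23), (y, w, 13)} with {(m, u, 32), (q, u, 11), (q, w, 29)} → {(c, c, 23), (m, u, 32), (q, u, 11), (q, w, 29), (y, w, 13)}
Keep only column(s) G, D: {(c, 23), (u, 11), (u, 32), (w, 13), (w, 29)}

{(c, 23), (u, 11), (u, 32), (w, 13), (w, 29)}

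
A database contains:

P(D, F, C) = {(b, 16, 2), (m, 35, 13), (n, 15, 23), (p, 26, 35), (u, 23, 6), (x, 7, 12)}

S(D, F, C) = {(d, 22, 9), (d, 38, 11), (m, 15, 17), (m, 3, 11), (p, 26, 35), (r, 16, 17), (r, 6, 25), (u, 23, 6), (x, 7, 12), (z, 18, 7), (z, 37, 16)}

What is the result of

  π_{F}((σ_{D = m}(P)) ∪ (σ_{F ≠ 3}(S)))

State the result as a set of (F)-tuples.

{15, 16, 18, 22, 23, 26, 35, 37, 38, 6, 7}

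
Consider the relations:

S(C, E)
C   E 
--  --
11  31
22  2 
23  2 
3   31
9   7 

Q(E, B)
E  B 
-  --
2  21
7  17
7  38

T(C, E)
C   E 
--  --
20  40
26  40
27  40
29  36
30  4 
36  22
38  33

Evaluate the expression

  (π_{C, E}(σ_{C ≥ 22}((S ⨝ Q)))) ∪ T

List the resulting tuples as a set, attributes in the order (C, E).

{(20, 40), (22, 2), (23, 2), (26, 40), (27, 40), (29, 36), (30, 4), (36, 22), (38, 33)}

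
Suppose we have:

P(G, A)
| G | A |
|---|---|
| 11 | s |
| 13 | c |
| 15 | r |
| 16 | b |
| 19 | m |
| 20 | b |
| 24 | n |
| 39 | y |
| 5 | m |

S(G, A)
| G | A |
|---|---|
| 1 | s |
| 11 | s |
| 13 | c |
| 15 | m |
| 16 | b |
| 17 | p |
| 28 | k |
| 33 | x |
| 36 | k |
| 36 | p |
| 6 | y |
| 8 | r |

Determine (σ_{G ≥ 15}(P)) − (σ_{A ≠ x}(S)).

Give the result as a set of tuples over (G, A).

σ[G ≥ 15]: keep tuples satisfying G ≥ 15 → {(15, r), (16, b), (19, m), (20, b), (24, n), (39, y)}
σ[A ≠ x]: keep tuples satisfying A ≠ x → {(1, s), (11, s), (13, c), (15, m), (16, b), (17, p), (28, k), (36, k), (36, p), (6, y), (8, r)}
Difference: {(15, r), (16, b), (19, m), (20, b), (24, n), (39, y)} with {(1, s), (11, s), (13, c), (15, m), (16, b), (17, p), (28, k), (36, k), (36, p), (6, y), (8, r)} → {(15, r), (19, m), (20, b), (24, n), (39, y)}

{(15, r), (19, m), (20, b), (24, n), (39, y)}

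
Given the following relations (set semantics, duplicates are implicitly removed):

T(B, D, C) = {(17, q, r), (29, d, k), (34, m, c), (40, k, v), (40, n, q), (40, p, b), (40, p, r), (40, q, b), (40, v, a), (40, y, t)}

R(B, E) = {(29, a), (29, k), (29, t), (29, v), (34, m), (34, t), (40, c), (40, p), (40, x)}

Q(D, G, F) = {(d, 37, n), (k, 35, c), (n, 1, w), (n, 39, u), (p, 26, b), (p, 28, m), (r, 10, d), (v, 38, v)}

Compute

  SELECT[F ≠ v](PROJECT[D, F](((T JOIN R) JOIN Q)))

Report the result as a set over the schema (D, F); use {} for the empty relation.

Natural join on B: {(29, d, k, a), (29, d, k, k), (29, d, k, t), (29, d, k, v), (34, m, c, m), (34, m, c, t), (40, k, v, c), (40, k, v, p), (40, k, v, x), (40, n, q, c), (40, n, q, p), (40, n, q, x), (40, p, b, c), (40, p, b, p), (40, p, b, x), (40, p, r, c), (40, p, r, p), (40, p, r, x), (40, q, b, c), (40, q, b, p), (40, q, b, x), (40, v, a, c), (40, v, a, p), (40, v, a, x), (40, y, t, c), (40, y, t, p), (40, y, t, x)}
Natural join on D: {(29, d, k, a, 37, n), (29, d, k, k, 37, n), (29, d, k, t, 37, n), (29, d, k, v, 37, n), (40, k, v, c, 35, c), (40, k, v, p, 35, c), (40, k, v, x, 35, c), (40, n, q, c, 1, w), (40, n, q, c, 39, u), (40, n, q, p, 1, w), (40, n, q, p, 39, u), (40, n, q, x, 1, w), (40, n, q, x, 39, u), (40, p, b, c, 26, b), (40, p, b, c, 28, m), (40, p, b, p, 26, b), (40, p, b, p, 28, m), (40, p, b, x, 26, b), (40, p, b, x, 28, m), (40, p, r, c, 26, b), (40, p, r, c, 28, m), (40, p, r, p, 26, b), (40, p, r, p, 28, m), (40, p, r, x, 26, b), (40, p, r, x, 28, m), (40, v, a, c, 38, v), (40, v, a, p, 38, v), (40, v, a, x, 38, v)}
Projecting to D, F (21 duplicate(s) eliminated): {(d, n), (k, c), (n, u), (n, w), (p, b), (p, m), (v, v)}
Selection F ≠ v: {(d, n), (k, c), (n, u), (n, w), (p, b), (p, m)}

{(d, n), (k, c), (n, u), (n, w), (p, b), (p, m)}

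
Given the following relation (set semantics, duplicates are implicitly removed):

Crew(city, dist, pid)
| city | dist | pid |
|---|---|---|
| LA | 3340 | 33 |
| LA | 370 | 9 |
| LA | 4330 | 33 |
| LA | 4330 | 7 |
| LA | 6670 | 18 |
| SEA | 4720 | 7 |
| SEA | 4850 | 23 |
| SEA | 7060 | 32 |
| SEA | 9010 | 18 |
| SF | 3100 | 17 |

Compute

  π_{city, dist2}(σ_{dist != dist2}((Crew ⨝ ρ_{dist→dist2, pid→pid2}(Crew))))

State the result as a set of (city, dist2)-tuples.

{(LA, 3340), (LA, 370), (LA, 4330), (LA, 6670), (SEA, 4720), (SEA, 4850), (SEA, 7060), (SEA, 9010)}

ρ[dist→dist2, pid→pid2]: schema becomes (city, dist2, pid2); tuples unchanged.
Joining Crew and ρ_{dist→dist2, pid→pid2}(Crew) on city yields {(LA, 3340, 33, 3340, 33), (LA, 3340, 33, 370, 9), (LA, 3340, 33, 4330, 33), (LA, 3340, 33, 4330, 7), (LA, 3340, 33, 6670, 18), (LA, 370, 9, 3340, 33), (LA, 370, 9, 370, 9), (LA, 370, 9, 4330, 33), (LA, 370, 9, 4330, 7), (LA, 370, 9, 6670, 18), (LA, 4330, 33, 3340, 33), (LA, 4330, 33, 370, 9), (LA, 4330, 33, 4330, 33), (LA, 4330, 33, 4330, 7), (LA, 4330, 33, 6670, 18), (LA, 4330, 7, 3340, 33), (LA, 4330, 7, 370, 9), (LA, 4330, 7, 4330, 33), (LA, 4330, 7, 4330, 7), (LA, 4330, 7, 6670, 18), (LA, 6670, 18, 3340, 33), (LA, 6670, 18, 370, 9), (LA, 6670, 18, 4330, 33), (LA, 6670, 18, 4330, 7), (LA, 6670, 18, 6670, 18), (SEA, 4720, 7, 4720, 7), (SEA, 4720, 7, 4850, 23), (SEA, 4720, 7, 7060, 32), (SEA, 4720, 7, 9010, 18), (SEA, 4850, 23, 4720, 7), (SEA, 4850, 23, 4850, 23), (SEA, 4850, 23, 7060, 32), (SEA, 4850, 23, 9010, 18), (SEA, 7060, 32, 4720, 7), (SEA, 7060, 32, 4850, 23), (SEA, 7060, 32, 7060, 32), (SEA, 7060, 32, 9010, 18), (SEA, 9010, 18, 4720, 7), (SEA, 9010, 18, 4850, 23), (SEA, 9010, 18, 7060, 32), (SEA, 9010, 18, 9010, 18), (SF, 3100, 17, 3100, 17)}.
Filtering on dist != dist2 leaves {(LA, 3340, 33, 370, 9), (LA, 3340, 33, 4330, 33), (LA, 3340, 33, 4330, 7), (LA, 3340, 33, 6670, 18), (LA, 370, 9, 3340, 33), (LA, 370, 9, 4330, 33), (LA, 370, 9, 4330, 7), (LA, 370, 9, 6670, 18), (LA, 4330, 33, 3340, 33), (LA, 4330, 33, 370, 9), (LA, 4330, 33, 6670, 18), (LA, 4330, 7, 3340, 33), (LA, 4330, 7, 370, 9), (LA, 4330, 7, 6670, 18), (LA, 6670, 18, 3340, 33), (LA, 6670, 18, 370, 9), (LA, 6670, 18, 4330, 33), (LA, 6670, 18, 4330, 7), (SEA, 4720, 7, 4850, 23), (SEA, 4720, 7, 7060, 32), (SEA, 4720, 7, 9010, 18), (SEA, 4850, 23, 4720, 7), (SEA, 4850, 23, 7060, 32), (SEA, 4850, 23, 9010, 18), (SEA, 7060, 32, 4720, 7), (SEA, 7060, 32, 4850, 23), (SEA, 7060, 32, 9010, 18), (SEA, 9010, 18, 4720, 7), (SEA, 9010, 18, 4850, 23), (SEA, 9010, 18, 7060, 32)}.
Projecting to city, dist2 (22 duplicate(s) eliminated): {(LA, 3340), (LA, 370), (LA, 4330), (LA, 6670), (SEA, 4720), (SEA, 4850), (SEA, 7060), (SEA, 9010)}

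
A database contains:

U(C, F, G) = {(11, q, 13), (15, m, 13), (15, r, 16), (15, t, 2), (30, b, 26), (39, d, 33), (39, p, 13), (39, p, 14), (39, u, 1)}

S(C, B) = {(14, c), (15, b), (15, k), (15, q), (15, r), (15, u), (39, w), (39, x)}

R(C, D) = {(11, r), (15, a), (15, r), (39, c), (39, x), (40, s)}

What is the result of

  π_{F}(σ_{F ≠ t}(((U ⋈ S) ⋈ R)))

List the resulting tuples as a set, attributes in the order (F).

{d, m, p, r, u}

Joining U and S on C yields {(15, m, 13, b), (15, m, 13, k), (15, m, 13, q), (15, m, 13, r), (15, m, 13, u), (15, r, 16, b), (15, r, 16, k), (15, r, 16, q), (15, r, 16, r), (15, r, 16, u), (15, t, 2, b), (15, t, 2, k), (15, t, 2, q), (15, t, 2, r), (15, t, 2, u), (39, d, 33, w), (39, d, 33, x), (39, p, 13, w), (39, p, 13, x), (39, p, 14, w), (39, p, 14, x), (39, u, 1, w), (39, u, 1, x)}.
Joining (U ⋈ S) and R on C yields {(15, m, 13, b, a), (15, m, 13, b, r), (15, m, 13, k, a), (15, m, 13, k, r), (15, m, 13, q, a), (15, m, 13, q, r), (15, m, 13, r, a), (15, m, 13, r, r), (15, m, 13, u, a), (15, m, 13, u, r), (15, r, 16, b, a), (15, r, 16, b, r), (15, r, 16, k, a), (15, r, 16, k, r), (15, r, 16, q, a), (15, r, 16, q, r), (15, r, 16, r, a), (15, r, 16, r, r), (15, r, 16, u, a), (15, r, 16, u, r), (15, t, 2, b, a), (15, t, 2, b, r), (15, t, 2, k, a), (15, t, 2, k, r), (15, t, 2, q, a), (15, t, 2, q, r), (15, t, 2, r, a), (15, t, 2, r, r), (15, t, 2, u, a), (15, t, 2, u, r), (39, d, 33, w, c), (39, d, 33, w, x), (39, d, 33, x, c), (39, d, 33, x, x), (39, p, 13, w, c), (39, p, 13, w, x), (39, p, 13, x, c), (39, p, 13, x, x), (39, p, 14, w, c), (39, p, 14, w, x), (39, p, 14, x, c), (39, p, 14, x, x), (39, u, 1, w, c), (39, u, 1, w, x), (39, u, 1, x, c), (39, u, 1, x, x)}.
Filtering on F ≠ t leaves {(15, m, 13, b, a), (15, m, 13, b, r), (15, m, 13, k, a), (15, m, 13, k, r), (15, m, 13, q, a), (15, m, 13, q, r), (15, m, 13, r, a), (15, m, 13, r, r), (15, m, 13, u, a), (15, m, 13, u, r), (15, r, 16, b, a), (15, r, 16, b, r), (15, r, 16, k, a), (15, r, 16, k, r), (15, r, 16, q, a), (15, r, 16, q, r), (15, r, 16, r, a), (15, r, 16, r, r), (15, r, 16, u, a), (15, r, 16, u, r), (39, d, 33, w, c), (39, d, 33, w, x), (39, d, 33, x, c), (39, d, 33, x, x), (39, p, 13, w, c), (39, p, 13, w, x), (39, p, 13, x, c), (39, p, 13, x, x), (39, p, 14, w, c), (39, p, 14, w, x), (39, p, 14, x, c), (39, p, 14, x, x), (39, u, 1, w, c), (39, u, 1, w, x), (39, u, 1, x, c), (39, u, 1, x, x)}.
Projecting to F (31 duplicate(s) eliminated): {d, m, p, r, u}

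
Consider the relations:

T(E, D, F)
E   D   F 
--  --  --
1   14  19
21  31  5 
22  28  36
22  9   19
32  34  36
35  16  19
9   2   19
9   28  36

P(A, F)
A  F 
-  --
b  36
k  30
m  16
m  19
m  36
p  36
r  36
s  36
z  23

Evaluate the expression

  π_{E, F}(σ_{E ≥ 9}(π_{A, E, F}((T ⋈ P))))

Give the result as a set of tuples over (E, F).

{(22, 19), (22, 36), (32, 36), (35, 19), (9, 19), (9, 36)}

T ⋈ P (natural join on F): {(1, 14, 19, m), (22, 28, 36, b), (22, 28, 36, m), (22, 28, 36, p), (22, 28, 36, r), (22, 28, 36, s), (22, 9, 19, m), (32, 34, 36, b), (32, 34, 36, m), (32, 34, 36, p), (32, 34, 36, r), (32, 34, 36, s), (35, 16, 19, m), (9, 2, 19, m), (9, 28, 36, b), (9, 28, 36, m), (9, 28, 36, p), (9, 28, 36, r), (9, 28, 36, s)}
π[A, E, F]: project onto (A, E, F) → {(b, 22, 36), (b, 32, 36), (b, 9, 36), (m, 1, 19), (m, 22, 19), (m, 22, 36), (m, 32, 36), (m, 35, 19), (m, 9, 19), (m, 9, 36), (p, 22, 36), (p, 32, 36), (p, 9, 36), (r, 22, 36), (r, 32, 36), (r, 9, 36), (s, 22, 36), (s, 32, 36), (s, 9, 36)}
σ[E ≥ 9]: keep tuples satisfying E ≥ 9 → {(b, 22, 36), (b, 32, 36), (b, 9, 36), (m, 22, 19), (m, 22, 36), (m, 32, 36), (m, 35, 19), (m, 9, 19), (m, 9, 36), (p, 22, 36), (p, 32, 36), (p, 9, 36), (r, 22, 36), (r, 32, 36), (r, 9, 36), (s, 22, 36), (s, 32, 36), (s, 9, 36)}
π[E, F]: project onto (E, F) (12 duplicate(s) eliminated) → {(22, 19), (22, 36), (32, 36), (35, 19), (9, 19), (9, 36)}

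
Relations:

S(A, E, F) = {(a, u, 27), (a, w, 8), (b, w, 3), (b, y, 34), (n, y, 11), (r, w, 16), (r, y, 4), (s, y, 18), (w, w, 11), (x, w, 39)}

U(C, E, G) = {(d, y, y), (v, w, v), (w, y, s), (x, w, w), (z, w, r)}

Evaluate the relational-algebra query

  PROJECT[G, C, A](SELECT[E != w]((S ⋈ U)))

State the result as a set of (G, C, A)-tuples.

Natural join on E: {(a, w, 8, v, v), (a, w, 8, x, w), (a, w, 8, z, r), (b, w, 3, v, v), (b, w, 3, x, w), (b, w, 3, z, r), (b, y, 34, d, y), (b, y, 34, w, s), (n, y, 11, d, y), (n, y, 11, w, s), (r, w, 16, v, v), (r, w, 16, x, w), (r, w, 16, z, r), (r, y, 4, d, y), (r, y, 4, w, s), (s, y, 18, d, y), (s, y, 18, w, s), (w, w, 11, v, v), (w, w, 11, x, w), (w, w, 11, z, r), (x, w, 39, v, v), (x, w, 39, x, w), (x, w, 39, z, r)}
Apply σ_{E != w}; surviving tuples: {(b, y, 34, d, y), (b, y, 34, w, s), (n, y, 11, d, y), (n, y, 11, w, s), (r, y, 4, d, y), (r, y, 4, w, s), (s, y, 18, d, y), (s, y, 18, w, s)}
π[G, C, A]: project onto (G, C, A) → {(s, w, b), (s, w, n), (s, w, r), (s, w, s), (y, d, b), (y, d, n), (y, d, r), (y, d, s)}

{(s, w, b), (s, w, n), (s, w, r), (s, w, s), (y, d, b), (y, d, n), (y, d, r), (y, d, s)}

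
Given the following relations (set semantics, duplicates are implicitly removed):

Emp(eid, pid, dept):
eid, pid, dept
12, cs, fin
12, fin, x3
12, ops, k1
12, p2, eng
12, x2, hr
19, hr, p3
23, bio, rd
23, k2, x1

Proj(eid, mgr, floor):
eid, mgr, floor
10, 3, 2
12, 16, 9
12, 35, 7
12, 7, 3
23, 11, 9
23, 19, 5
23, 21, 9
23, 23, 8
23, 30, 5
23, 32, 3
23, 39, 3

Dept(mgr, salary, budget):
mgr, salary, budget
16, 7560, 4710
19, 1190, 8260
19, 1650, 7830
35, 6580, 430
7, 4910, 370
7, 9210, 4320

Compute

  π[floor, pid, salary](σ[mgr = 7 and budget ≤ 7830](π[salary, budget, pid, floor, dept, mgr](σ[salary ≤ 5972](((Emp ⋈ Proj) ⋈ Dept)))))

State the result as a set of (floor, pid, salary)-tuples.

Natural join on eid: {(12, cs, fin, 16, 9), (12, cs, fin, 35, 7), (12, cs, fin, 7, 3), (12, fin, x3, 16, 9), (12, fin, x3, 35, 7), (12, fin, x3, 7, 3), (12, ops, k1, 16, 9), (12, ops, k1, 35, 7), (12, ops, k1, 7, 3), (12, p2, eng, 16, 9), (12, p2, eng, 35, 7), (12, p2, eng, 7, 3), (12, x2, hr, 16, 9), (12, x2, hr, 35, 7), (12, x2, hr, 7, 3), (23, bio, rd, 11, 9), (23, bio, rd, 19, 5), (23, bio, rd, 21, 9), (23, bio, rd, 23, 8), (23, bio, rd, 30, 5), (23, bio, rd, 32, 3), (23, bio, rd, 39, 3), (23, k2, x1, 11, 9), (23, k2, x1, 19, 5), (23, k2, x1, 21, 9), (23, k2, x1, 23, 8), (23, k2, x1, 30, 5), (23, k2, x1, 32, 3), (23, k2, x1, 39, 3)}
Natural join on mgr: {(12, cs, fin, 16, 9, 7560, 4710), (12, cs, fin, 35, 7, 6580, 430), (12, cs, fin, 7, 3, 4910, 370), (12, cs, fin, 7, 3, 9210, 4320), (12, fin, x3, 16, 9, 7560, 4710), (12, fin, x3, 35, 7, 6580, 430), (12, fin, x3, 7, 3, 4910, 370), (12, fin, x3, 7, 3, 9210, 4320), (12, ops, k1, 16, 9, 7560, 4710), (12, ops, k1, 35, 7, 6580, 430), (12, ops, k1, 7, 3, 4910, 370), (12, ops, k1, 7, 3, 9210, 4320), (12, p2, eng, 16, 9, 7560, 4710), (12, p2, eng, 35, 7, 6580, 430), (12, p2, eng, 7, 3, 4910, 370), (12, p2, eng, 7, 3, 9210, 4320), (12, x2, hr, 16, 9, 7560, 4710), (12, x2, hr, 35, 7, 6580, 430), (12, x2, hr, 7, 3, 4910, 370), (12, x2, hr, 7, 3, 9210, 4320), (23, bio, rd, 19, 5, 1190, 8260), (23, bio, rd, 19, 5, 1650, 7830), (23, k2, x1, 19, 5, 1190, 8260), (23, k2, x1, 19, 5, 1650, 7830)}
σ[salary ≤ 5972]: keep tuples satisfying salary ≤ 5972 → {(12, cs, fin, 7, 3, 4910, 370), (12, fin, x3, 7, 3, 4910, 370), (12, ops, k1, 7, 3, 4910, 370), (12, p2, eng, 7, 3, 4910, 370), (12, x2, hr, 7, 3, 4910, 370), (23, bio, rd, 19, 5, 1190, 8260), (23, bio, rd, 19, 5, 1650, 7830), (23, k2, x1, 19, 5, 1190, 8260), (23, k2, x1, 19, 5, 1650, 7830)}
π_{salary, budget, pid, floor, dept, mgr} gives {(1190, 8260, bio, 5, rd, 19), (1190, 8260, k2, 5, x1, 19), (1650, 7830, bio, 5, rd, 19), (1650, 7830, k2, 5, x1, 19), (4910, 370, cs, 3, fin, 7), (4910, 370, fin, 3, x3, 7), (4910, 370, ops, 3, k1, 7), (4910, 370, p2, 3, eng, 7), (4910, 370, x2, 3, hr, 7)}.
σ[mgr = 7 and budget ≤ 7830]: keep tuples satisfying mgr = 7 and budget ≤ 7830 → {(4910, 370, cs, 3, fin, 7), (4910, 370, fin, 3, x3, 7), (4910, 370, ops, 3, k1, 7), (4910, 370, p2, 3, eng, 7), (4910, 370, x2, 3, hr, 7)}
π_{floor, pid, salary} gives {(3, cs, 4910), (3, fin, 4910), (3, ops, 4910), (3, p2, 4910), (3, x2, 4910)}.

{(3, cs, 4910), (3, fin, 4910), (3, ops, 4910), (3, p2, 4910), (3, x2, 4910)}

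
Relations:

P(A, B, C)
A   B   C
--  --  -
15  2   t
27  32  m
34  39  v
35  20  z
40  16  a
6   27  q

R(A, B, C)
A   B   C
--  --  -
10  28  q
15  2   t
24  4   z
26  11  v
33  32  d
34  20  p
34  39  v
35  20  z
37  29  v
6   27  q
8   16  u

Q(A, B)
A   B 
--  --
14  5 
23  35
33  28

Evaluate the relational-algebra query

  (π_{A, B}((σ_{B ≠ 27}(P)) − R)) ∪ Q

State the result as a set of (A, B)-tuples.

{(14, 5), (23, 35), (27, 32), (33, 28), (40, 16)}

Apply σ_{B ≠ 27}; surviving tuples: {(15, 2, t), (27, 32, m), (34, 39, v), (35, 20, z), (40, 16, a)}
Set difference of the two operands is {(27, 32, m), (40, 16, a)}.
Projecting to A, B: {(27, 32), (40, 16)}
Set union of the two operands is {(14, 5), (23, 35), (27, 32), (33, 28), (40, 16)}.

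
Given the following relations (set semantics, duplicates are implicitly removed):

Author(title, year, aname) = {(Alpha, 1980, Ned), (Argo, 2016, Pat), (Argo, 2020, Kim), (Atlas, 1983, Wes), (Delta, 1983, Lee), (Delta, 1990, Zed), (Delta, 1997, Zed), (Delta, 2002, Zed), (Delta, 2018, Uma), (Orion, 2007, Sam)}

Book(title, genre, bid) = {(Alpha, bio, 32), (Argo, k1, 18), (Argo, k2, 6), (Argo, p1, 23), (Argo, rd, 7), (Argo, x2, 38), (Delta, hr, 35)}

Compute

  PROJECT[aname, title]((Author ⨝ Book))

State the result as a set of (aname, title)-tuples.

Joining Author and Book on title yields {(Alpha, 1980, Ned, bio, 32), (Argo, 2016, Pat, k1, 18), (Argo, 2016, Pat, k2, 6), (Argo, 2016, Pat, p1, 23), (Argo, 2016, Pat, rd, 7), (Argo, 2016, Pat, x2, 38), (Argo, 2020, Kim, k1, 18), (Argo, 2020, Kim, k2, 6), (Argo, 2020, Kim, p1, 23), (Argo, 2020, Kim, rd, 7), (Argo, 2020, Kim, x2, 38), (Delta, 1983, Lee, hr, 35), (Delta, 1990, Zed, hr, 35), (Delta, 1997, Zed, hr, 35), (Delta, 2002, Zed, hr, 35), (Delta, 2018, Uma, hr, 35)}.
Projecting to aname, title (10 duplicate(s) eliminated): {(Kim, Argo), (Lee, Delta), (Ned, Alpha), (Pat, Argo), (Uma, Delta), (Zed, Delta)}

{(Kim, Argo), (Lee, Delta), (Ned, Alpha), (Pat, Argo), (Uma, Delta), (Zed, Delta)}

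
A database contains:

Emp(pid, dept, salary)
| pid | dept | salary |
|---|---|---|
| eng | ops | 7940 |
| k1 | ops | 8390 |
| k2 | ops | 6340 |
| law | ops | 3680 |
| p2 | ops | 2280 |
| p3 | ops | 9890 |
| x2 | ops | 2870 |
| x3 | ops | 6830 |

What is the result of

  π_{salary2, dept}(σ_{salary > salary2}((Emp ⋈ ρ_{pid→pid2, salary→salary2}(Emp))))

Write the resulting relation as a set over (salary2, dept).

{(2280, ops), (2870, ops), (3680, ops), (6340, ops), (6830, ops), (7940, ops), (8390, ops)}

ρ[pid→pid2, salary→salary2]: schema becomes (pid2, dept, salary2); tuples unchanged.
Emp ⋈ ρ_{pid→pid2, salary→salary2}(Emp) (natural join on dept): {(eng, ops, 7940, eng, 7940), (eng, ops, 7940, k1, 8390), (eng, ops, 7940, k2, 6340), (eng, ops, 7940, law, 3680), (eng, ops, 7940, p2, 2280), (eng, ops, 7940, p3, 9890), (eng, ops, 7940, x2, 2870), (eng, ops, 7940, x3, 6830), (k1, ops, 8390, eng, 7940), (k1, ops, 8390, k1, 8390), (k1, ops, 8390, k2, 6340), (k1, ops, 8390, law, 3680), (k1, ops, 8390, p2, 2280), (k1, ops, 8390, p3, 9890), (k1, ops, 8390, x2, 2870), (k1, ops, 8390, x3, 6830), (k2, ops, 6340, eng, 7940), (k2, ops, 6340, k1, 8390), (k2, ops, 6340, k2, 6340), (k2, ops, 6340, law, 3680), (k2, ops, 6340, p2, 2280), (k2, ops, 6340, p3, 9890), (k2, ops, 6340, x2, 2870), (k2, ops, 6340, x3, 6830), (law, ops, 3680, eng, 7940), (law, ops, 3680, k1, 8390), (law, ops, 3680, k2, 6340), (law, ops, 3680, law, 3680), (law, ops, 3680, p2, 2280), (law, ops, 3680, p3, 9890), (law, ops, 3680, x2, 2870), (law, ops, 3680, x3, 6830), (p2, ops, 2280, eng, 7940), (p2, ops, 2280, k1, 8390), (p2, ops, 2280, k2, 6340), (p2, ops, 2280, law, 3680), (p2, ops, 2280, p2, 2280), (p2, ops, 2280, p3, 9890), (p2, ops, 2280, x2, 2870), (p2, ops, 2280, x3, 6830), (p3, ops, 9890, eng, 7940), (p3, ops, 9890, k1, 8390), (p3, ops, 9890, k2, 6340), (p3, ops, 9890, law, 3680), (p3, ops, 9890, p2, 2280), (p3, ops, 9890, p3, 9890), (p3, ops, 9890, x2, 2870), (p3, ops, 9890, x3, 6830), (x2, ops, 2870, eng, 7940), (x2, ops, 2870, k1, 8390), (x2, ops, 2870, k2, 6340), (x2, ops, 2870, law, 3680), (x2, ops, 2870, p2, 2280), (x2, ops, 2870, p3, 9890), (x2, ops, 2870, x2, 2870), (x2, ops, 2870, x3, 6830), (x3, ops, 6830, eng, 7940), (x3, ops, 6830, k1, 8390), (x3, ops, 6830, k2, 6340), (x3, ops, 6830, law, 3680), (x3, ops, 6830, p2, 2280), (x3, ops, 6830, p3, 9890), (x3, ops, 6830, x2, 2870), (x3, ops, 6830, x3, 6830)}
Selection salary > salary2: {(eng, ops, 7940, k2, 6340), (eng, ops, 7940, law, 3680), (eng, ops, 7940, p2, 2280), (eng, ops, 7940, x2, 2870), (eng, ops, 7940, x3, 6830), (k1, ops, 8390, eng, 7940), (k1, ops, 8390, k2, 6340), (k1, ops, 8390, law, 3680), (k1, ops, 8390, p2, 2280), (k1, ops, 8390, x2, 2870), (k1, ops, 8390, x3, 6830), (k2, ops, 6340, law, 3680), (k2, ops, 6340, p2, 2280), (k2, ops, 6340, x2, 2870), (law, ops, 3680, p2, 2280), (law, ops, 3680, x2, 2870), (p3, ops, 9890, eng, 7940), (p3, ops, 9890, k1, 8390), (p3, ops, 9890, k2, 6340), (p3, ops, 9890, law, 3680), (p3, ops, 9890, p2, 2280), (p3, ops, 9890, x2, 2870), (p3, ops, 9890, x3, 6830), (x2, ops, 2870, p2, 2280), (x3, ops, 6830, k2, 6340), (x3, ops, 6830, law, 3680), (x3, ops, 6830, p2, 2280), (x3, ops, 6830, x2, 2870)}
Projecting to salary2, dept (21 duplicate(s) eliminated): {(2280, ops), (2870, ops), (3680, ops), (6340, ops), (6830, ops), (7940, ops), (8390, ops)}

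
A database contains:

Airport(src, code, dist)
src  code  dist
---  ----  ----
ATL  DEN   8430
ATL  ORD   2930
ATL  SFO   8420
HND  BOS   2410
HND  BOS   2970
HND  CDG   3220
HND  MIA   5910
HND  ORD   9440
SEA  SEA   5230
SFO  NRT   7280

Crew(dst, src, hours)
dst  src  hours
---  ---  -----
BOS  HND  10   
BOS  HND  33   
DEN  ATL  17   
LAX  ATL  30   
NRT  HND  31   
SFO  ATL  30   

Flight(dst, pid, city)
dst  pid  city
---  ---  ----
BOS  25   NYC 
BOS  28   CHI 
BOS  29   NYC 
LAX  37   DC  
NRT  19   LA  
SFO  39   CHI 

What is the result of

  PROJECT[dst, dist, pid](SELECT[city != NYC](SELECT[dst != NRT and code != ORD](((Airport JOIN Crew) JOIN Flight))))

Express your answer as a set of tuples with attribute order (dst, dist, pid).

{(BOS, 2410, 28), (BOS, 2970, 28), (BOS, 3220, 28), (BOS, 5910, 28), (LAX, 8420, 37), (LAX, 8430, 37), (SFO, 8420, 39), (SFO, 8430, 39)}

Airport ⋈ Crew (natural join on src): {(ATL, DEN, 8430, DEN, 17), (ATL, DEN, 8430, LAX, 30), (ATL, DEN, 8430, SFO, 30), (ATL, ORD, 2930, DEN, 17), (ATL, ORD, 2930, LAX, 30), (ATL, ORD, 2930, SFO, 30), (ATL, SFO, 8420, DEN, 17), (ATL, SFO, 8420, LAX, 30), (ATL, SFO, 8420, SFO, 30), (HND, BOS, 2410, BOS, 10), (HND, BOS, 2410, BOS, 33), (HND, BOS, 2410, NRT, 31), (HND, BOS, 2970, BOS, 10), (HND, BOS, 2970, BOS, 33), (HND, BOS, 2970, NRT, 31), (HND, CDG, 3220, BOS, 10), (HND, CDG, 3220, BOS, 33), (HND, CDG, 3220, NRT, 31), (HND, MIA, 5910, BOS, 10), (HND, MIA, 5910, BOS, 33), (HND, MIA, 5910, NRT, 31), (HND, ORD, 9440, BOS, 10), (HND, ORD, 9440, BOS, 33), (HND, ORD, 9440, NRT, 31)}
(Airport JOIN Crew) ⋈ Flight (natural join on dst): {(ATL, DEN, 8430, LAX, 30, 37, DC), (ATL, DEN, 8430, SFO, 30, 39, CHI), (ATL, ORD, 2930, LAX, 30, 37, DC), (ATL, ORD, 2930, SFO, 30, 39, CHI), (ATL, SFO, 8420, LAX, 30, 37, DC), (ATL, SFO, 8420, SFO, 30, 39, CHI), (HND, BOS, 2410, BOS, 10, 25, NYC), (HND, BOS, 2410, BOS, 10, 28, CHI), (HND, BOS, 2410, BOS, 10, 29, NYC), (HND, BOS, 2410, BOS, 33, 25, NYC), (HND, BOS, 2410, BOS, 33, 28, CHI), (HND, BOS, 2410, BOS, 33, 29, NYC), (HND, BOS, 2410, NRT, 31, 19, LA), (HND, BOS, 2970, BOS, 10, 25, NYC), (HND, BOS, 2970, BOS, 10, 28, CHI), (HND, BOS, 2970, BOS, 10, 29, NYC), (HND, BOS, 2970, BOS, 33, 25, NYC), (HND, BOS, 2970, BOS, 33, 28, CHI), (HND, BOS, 2970, BOS, 33, 29, NYC), (HND, BOS, 2970, NRT, 31, 19, LA), (HND, CDG, 3220, BOS, 10, 25, NYC), (HND, CDG, 3220, BOS, 10, 28, CHI), (HND, CDG, 3220, BOS, 10, 29, NYC), (HND, CDG, 3220, BOS, 33, 25, NYC), (HND, CDG, 3220, BOS, 33, 28, CHI), (HND, CDG, 3220, BOS, 33, 29, NYC), (HND, CDG, 3220, NRT, 31, 19, LA), (HND, MIA, 5910, BOS, 10, 25, NYC), (HND, MIA, 5910, BOS, 10, 28, CHI), (HND, MIA, 5910, BOS, 10, 29, NYC), (HND, MIA, 5910, BOS, 33, 25, NYC), (HND, MIA, 5910, BOS, 33, 28, CHI), (HND, MIA, 5910, BOS, 33, 29, NYC), (HND, MIA, 5910, NRT, 31, 19, LA), (HND, ORD, 9440, BOS, 10, 25, NYC), (HND, ORD, 9440, BOS, 10, 28, CHI), (HND, ORD, 9440, BOS, 10, 29, NYC), (HND, ORD, 9440, BOS, 33, 25, NYC), (HND, ORD, 9440, BOS, 33, 28, CHI), (HND, ORD, 9440, BOS, 33, 29, NYC), (HND, ORD, 9440, NRT, 31, 19, LA)}
Apply σ_{dst != NRT and code != ORD}; surviving tuples: {(ATL, DEN, 8430, LAX, 30, 37, DC), (ATL, DEN, 8430, SFO, 30, 39, CHI), (ATL, SFO, 8420, LAX, 30, 37, DC), (ATL, SFO, 8420, SFO, 30, 39, CHI), (HND, BOS, 2410, BOS, 10, 25, NYC), (HND, BOS, 2410, BOS, 10, 28, CHI), (HND, BOS, 2410, BOS, 10, 29, NYC), (HND, BOS, 2410, BOS, 33, 25, NYC), (HND, BOS, 2410, BOS, 33, 28, CHI), (HND, BOS, 2410, BOS, 33, 29, NYC), (HND, BOS, 2970, BOS, 10, 25, NYC), (HND, BOS, 2970, BOS, 10, 28, CHI), (HND, BOS, 2970, BOS, 10, 29, NYC), (HND, BOS, 2970, BOS, 33, 25, NYC), (HND, BOS, 2970, BOS, 33, 28, CHI), (HND, BOS, 2970, BOS, 33, 29, NYC), (HND, CDG, 3220, BOS, 10, 25, NYC), (HND, CDG, 3220, BOS, 10, 28, CHI), (HND, CDG, 3220, BOS, 10, 29, NYC), (HND, CDG, 3220, BOS, 33, 25, NYC), (HND, CDG, 3220, BOS, 33, 28, CHI), (HND, CDG, 3220, BOS, 33, 29, NYC), (HND, MIA, 5910, BOS, 10, 25, NYC), (HND, MIA, 5910, BOS, 10, 28, CHI), (HND, MIA, 5910, BOS, 10, 29, NYC), (HND, MIA, 5910, BOS, 33, 25, NYC), (HND, MIA, 5910, BOS, 33, 28, CHI), (HND, MIA, 5910, BOS, 33, 29, NYC)}
Apply σ_{city != NYC}; surviving tuples: {(ATL, DEN, 8430, LAX, 30, 37, DC), (ATL, DEN, 8430, SFO, 30, 39, CHI), (ATL, SFO, 8420, LAX, 30, 37, DC), (ATL, SFO, 8420, SFO, 30, 39, CHI), (HND, BOS, 2410, BOS, 10, 28, CHI), (HND, BOS, 2410, BOS, 33, 28, CHI), (HND, BOS, 2970, BOS, 10, 28, CHI), (HND, BOS, 2970, BOS, 33, 28, CHI), (HND, CDG, 3220, BOS, 10, 28, CHI), (HND, CDG, 3220, BOS, 33, 28, CHI), (HND, MIA, 5910, BOS, 10, 28, CHI), (HND, MIA, 5910, BOS, 33, 28, CHI)}
Keep only column(s) dst, dist, pid (4 duplicate(s) eliminated): {(BOS, 2410, 28), (BOS, 2970, 28), (BOS, 3220, 28), (BOS, 5910, 28), (LAX, 8420, 37), (LAX, 8430, 37), (SFO, 8420, 39), (SFO, 8430, 39)}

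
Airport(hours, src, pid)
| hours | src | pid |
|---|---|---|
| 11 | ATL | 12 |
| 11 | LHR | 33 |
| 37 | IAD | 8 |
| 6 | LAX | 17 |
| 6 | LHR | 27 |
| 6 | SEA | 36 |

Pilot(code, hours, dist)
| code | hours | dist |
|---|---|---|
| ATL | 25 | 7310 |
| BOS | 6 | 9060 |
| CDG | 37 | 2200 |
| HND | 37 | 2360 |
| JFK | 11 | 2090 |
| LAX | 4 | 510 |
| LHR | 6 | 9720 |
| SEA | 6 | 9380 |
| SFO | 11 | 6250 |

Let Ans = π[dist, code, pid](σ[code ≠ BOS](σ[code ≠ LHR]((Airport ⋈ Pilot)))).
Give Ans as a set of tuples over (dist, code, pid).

Joining Airport and Pilot on hours yields {(11, ATL, 12, JFK, 2090), (11, ATL, 12, SFO, 6250), (11, LHR, 33, JFK, 2090), (11, LHR, 33, SFO, 6250), (37, IAD, 8, CDG, 2200), (37, IAD, 8, HND, 2360), (6, LAX, 17, BOS, 9060), (6, LAX, 17, LHR, 9720), (6, LAX, 17, SEA, 9380), (6, LHR, 27, BOS, 9060), (6, LHR, 27, LHR, 9720), (6, LHR, 27, SEA, 9380), (6, SEA, 36, BOS, 9060), (6, SEA, 36, LHR, 9720), (6, SEA, 36, SEA, 9380)}.
Filtering on code ≠ LHR leaves {(11, ATL, 12, JFK, 2090), (11, ATL, 12, SFO, 6250), (11, LHR, 33, JFK, 2090), (11, LHR, 33, SFO, 6250), (37, IAD, 8, CDG, 2200), (37, IAD, 8, HND, 2360), (6, LAX, 17, BOS, 9060), (6, LAX, 17, SEA, 9380), (6, LHR, 27, BOS, 9060), (6, LHR, 27, SEA, 9380), (6, SEA, 36, BOS, 9060), (6, SEA, 36, SEA, 9380)}.
Filtering on code ≠ BOS leaves {(11, ATL, 12, JFK, 2090), (11, ATL, 12, SFO, 6250), (11, LHR, 33, JFK, 2090), (11, LHR, 33, SFO, 6250), (37, IAD, 8, CDG, 2200), (37, IAD, 8, HND, 2360), (6, LAX, 17, SEA, 9380), (6, LHR, 27, SEA, 9380), (6, SEA, 36, SEA, 9380)}.
Projecting to dist, code, pid: {(2090, JFK, 12), (2090, JFK, 33), (2200, CDG, 8), (2360, HND, 8), (6250, SFO, 12), (6250, SFO, 33), (9380, SEA, 17), (9380, SEA, 27), (9380, SEA, 36)}

{(2090, JFK, 12), (2090, JFK, 33), (2200, CDG, 8), (2360, HND, 8), (6250, SFO, 12), (6250, SFO, 33), (9380, SEA, 17), (9380, SEA, 27), (9380, SEA, 36)}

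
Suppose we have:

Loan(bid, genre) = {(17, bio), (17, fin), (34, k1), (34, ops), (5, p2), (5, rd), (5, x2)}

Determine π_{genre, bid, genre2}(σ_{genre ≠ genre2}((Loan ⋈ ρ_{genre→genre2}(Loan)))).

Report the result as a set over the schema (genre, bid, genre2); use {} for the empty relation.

ρ[genre→genre2]: schema becomes (bid, genre2); tuples unchanged.
Loan ⋈ ρ_{genre→genre2}(Loan) (natural join on bid): {(17, bio, bio), (17, bio, fin), (17, fin, bio), (17, fin, fin), (34, k1, k1), (34, k1, ops), (34, ops, k1), (34, ops, ops), (5, p2, p2), (5, p2, rd), (5, p2, x2), (5, rd, p2), (5, rd, rd), (5, rd, x2), (5, x2, p2), (5, x2, rd), (5, x2, x2)}
Filtering on genre ≠ genre2 leaves {(17, bio, fin), (17, fin, bio), (34, k1, ops), (34, ops, k1), (5, p2, rd), (5, p2, x2), (5, rd, p2), (5, rd, x2), (5, x2, p2), (5, x2, rd)}.
π_{genre, bid, genre2} gives {(bio, 17, fin), (fin, 17, bio), (k1, 34, ops), (ops, 34, k1), (p2, 5, rd), (p2, 5, x2), (rd, 5, p2), (rd, 5, x2), (x2, 5, p2), (x2, 5, rd)}.

{(bio, 17, fin), (fin, 17, bio), (k1, 34, ops), (ops, 34, k1), (p2, 5, rd), (p2, 5, x2), (rd, 5, p2), (rd, 5, x2), (x2, 5, p2), (x2, 5, rd)}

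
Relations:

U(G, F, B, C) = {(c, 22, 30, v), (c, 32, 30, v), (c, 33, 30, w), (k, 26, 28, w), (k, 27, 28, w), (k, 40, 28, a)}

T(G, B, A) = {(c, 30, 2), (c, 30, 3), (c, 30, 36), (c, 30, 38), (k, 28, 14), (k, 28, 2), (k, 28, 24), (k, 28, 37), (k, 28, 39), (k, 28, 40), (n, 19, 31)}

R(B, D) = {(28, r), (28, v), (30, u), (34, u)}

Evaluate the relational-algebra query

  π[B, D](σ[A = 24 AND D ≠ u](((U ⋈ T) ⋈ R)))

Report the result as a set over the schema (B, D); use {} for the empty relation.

Joining U and T on G, B yields {(c, 22, 30, v, 2), (c, 22, 30, v, 3), (c, 22, 30, v, 36), (c, 22, 30, v, 38), (c, 32, 30, v, 2), (c, 32, 30, v, 3), (c, 32, 30, v, 36), (c, 32, 30, v, 38), (c, 33, 30, w, 2), (c, 33, 30, w, 3), (c, 33, 30, w, 36), (c, 33, 30, w, 38), (k, 26, 28, w, 14), (k, 26, 28, w, 2), (k, 26, 28, w, 24), (k, 26, 28, w, 37), (k, 26, 28, w, 39), (k, 26, 28, w, 40), (k, 27, 28, w, 14), (k, 27, 28, w, 2), (k, 27, 28, w, 24), (k, 27, 28, w, 37), (k, 27, 28, w, 39), (k, 27, 28, w, 40), (k, 40, 28, a, 14), (k, 40, 28, a, 2), (k, 40, 28, a, 24), (k, 40, 28, a, 37), (k, 40, 28, a, 39), (k, 40, 28, a, 40)}.
Joining (U ⋈ T) and R on B yields {(c, 22, 30, v, 2, u), (c, 22, 30, v, 3, u), (c, 22, 30, v, 36, u), (c, 22, 30, v, 38, u), (c, 32, 30, v, 2, u), (c, 32, 30, v, 3, u), (c, 32, 30, v, 36, u), (c, 32, 30, v, 38, u), (c, 33, 30, w, 2, u), (c, 33, 30, w, 3, u), (c, 33, 30, w, 36, u), (c, 33, 30, w, 38, u), (k, 26, 28, w, 14, r), (k, 26, 28, w, 14, v), (k, 26, 28, w, 2, r), (k, 26, 28, w, 2, v), (k, 26, 28, w, 24, r), (k, 26, 28, w, 24, v), (k, 26, 28, w, 37, r), (k, 26, 28, w, 37, v), (k, 26, 28, w, 39, r), (k, 26, 28, w, 39, v), (k, 26, 28, w, 40, r), (k, 26, 28, w, 40, v), (k, 27, 28, w, 14, r), (k, 27, 28, w, 14, v), (k, 27, 28, w, 2, r), (k, 27, 28, w, 2, v), (k, 27, 28, w, 24, r), (k, 27, 28, w, 24, v), (k, 27, 28, w, 37, r), (k, 27, 28, w, 37, v), (k, 27, 28, w, 39, r), (k, 27, 28, w, 39, v), (k, 27, 28, w, 40, r), (k, 27, 28, w, 40, v), (k, 40, 28, a, 14, r), (k, 40, 28, a, 14, v), (k, 40, 28, a, 2, r), (k, 40, 28, a, 2, v), (k, 40, 28, a, 24, r), (k, 40, 28, a, 24, v), (k, 40, 28, a, 37, r), (k, 40, 28, a, 37, v), (k, 40, 28, a, 39, r), (k, 40, 28, a, 39, v), (k, 40, 28, a, 40, r), (k, 40, 28, a, 40, v)}.
σ[A = 24 AND D ≠ u]: keep tuples satisfying A = 24 AND D ≠ u → {(k, 26, 28, w, 24, r), (k, 26, 28, w, 24, v), (k, 27, 28, w, 24, r), (k, 27, 28, w, 24, v), (k, 40, 28, a, 24, r), (k, 40, 28, a, 24, v)}
π[B, D]: project onto (B, D) (4 duplicate(s) eliminated) → {(28, r), (28, v)}

{(28, r), (28, v)}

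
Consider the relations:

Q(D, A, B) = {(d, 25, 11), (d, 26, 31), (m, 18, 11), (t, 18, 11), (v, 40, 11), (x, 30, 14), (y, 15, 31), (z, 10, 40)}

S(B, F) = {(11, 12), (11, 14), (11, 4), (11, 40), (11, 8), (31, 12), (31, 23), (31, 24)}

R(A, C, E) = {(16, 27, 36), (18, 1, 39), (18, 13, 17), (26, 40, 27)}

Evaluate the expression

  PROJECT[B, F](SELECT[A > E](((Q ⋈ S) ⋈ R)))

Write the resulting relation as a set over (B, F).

Q ⋈ S (natural join on B): {(d, 25, 11, 12), (d, 25, 11, 14), (d, 25, 11, 4), (d, 25, 11, 40), (d, 25, 11, 8), (d, 26, 31, 12), (d, 26, 31, 23), (d, 26, 31, 24), (m, 18, 11, 12), (m, 18, 11, 14), (m, 18, 11, 4), (m, 18, 11, 40), (m, 18, 11, 8), (t, 18, 11, 12), (t, 18, 11, 14), (t, 18, 11, 4), (t, 18, 11, 40), (t, 18, 11, 8), (v, 40, 11, 12), (v, 40, 11, 14), (v, 40, 11, 4), (v, 40, 11, 40), (v, 40, 11, 8), (y, 15, 31, 12), (y, 15, 31, 23), (y, 15, 31, 24)}
(Q ⋈ S) ⋈ R (natural join on A): {(d, 26, 31, 12, 40, 27), (d, 26, 31, 23, 40, 27), (d, 26, 31, 24, 40, 27), (m, 18, 11, 12, 1, 39), (m, 18, 11, 12, 13, 17), (m, 18, 11, 14, 1, 39), (m, 18, 11, 14, 13, 17), (m, 18, 11, 4, 1, 39), (m, 18, 11, 4, 13, 17), (m, 18, 11, 40, 1, 39), (m, 18, 11, 40, 13, 17), (m, 18, 11, 8, 1, 39), (m, 18, 11, 8, 13, 17), (t, 18, 11, 12, 1, 39), (t, 18, 11, 12, 13, 17), (t, 18, 11, 14, 1, 39), (t, 18, 11, 14, 13, 17), (t, 18, 11, 4, 1, 39), (t, 18, 11, 4, 13, 17), (t, 18, 11, 40, 1, 39), (t, 18, 11, 40, 13, 17), (t, 18, 11, 8, 1, 39), (t, 18, 11, 8, 13, 17)}
σ[A > E]: keep tuples satisfying A > E → {(m, 18, 11, 12, 13, 17), (m, 18, 11, 14, 13, 17), (m, 18, 11, 4, 13, 17), (m, 18, 11, 40, 13, 17), (m, 18, 11, 8, 13, 17), (t, 18, 11, 12, 13, 17), (t, 18, 11, 14, 13, 17), (t, 18, 11, 4, 13, 17), (t, 18, 11, 40, 13, 17), (t, 18, 11, 8, 13, 17)}
Projecting to B, F (5 duplicate(s) eliminated): {(11, 12), (11, 14), (11, 4), (11, 40), (11, 8)}

{(11, 12), (11, 14), (11, 4), (11, 40), (11, 8)}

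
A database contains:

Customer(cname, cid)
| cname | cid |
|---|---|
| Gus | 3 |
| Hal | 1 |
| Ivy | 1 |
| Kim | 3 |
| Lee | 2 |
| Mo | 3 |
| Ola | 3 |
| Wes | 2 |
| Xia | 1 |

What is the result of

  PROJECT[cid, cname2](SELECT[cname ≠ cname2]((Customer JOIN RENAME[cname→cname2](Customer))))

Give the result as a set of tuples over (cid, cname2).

{(1, Hal), (1, Ivy), (1, Xia), (2, Lee), (2, Wes), (3, Gus), (3, Kim), (3, Mo), (3, Ola)}

ρ[cname→cname2]: schema becomes (cname2, cid); tuples unchanged.
Natural join on cid: {(Gus, 3, Gus), (Gus, 3, Kim), (Gus, 3, Mo), (Gus, 3, Ola), (Hal, 1, Hal), (Hal, 1, Ivy), (Hal, 1, Xia), (Ivy, 1, Hal), (Ivy, 1, Ivy), (Ivy, 1, Xia), (Kim, 3, Gus), (Kim, 3, Kim), (Kim, 3, Mo), (Kim, 3, Ola), (Lee, 2, Lee), (Lee, 2, Wes), (Mo, 3, Gus), (Mo, 3, Kim), (Mo, 3, Mo), (Mo, 3, Ola), (Ola, 3, Gus), (Ola, 3, Kim), (Ola, 3, Mo), (Ola, 3, Ola), (Wes, 2, Lee), (Wes, 2, Wes), (Xia, 1, Hal), (Xia, 1, Ivy), (Xia, 1, Xia)}
Apply σ_{cname ≠ cname2}; surviving tuples: {(Gus, 3, Kim), (Gus, 3, Mo), (Gus, 3, Ola), (Hal, 1, Ivy), (Hal, 1, Xia), (Ivy, 1, Hal), (Ivy, 1, Xia), (Kim, 3, Gus), (Kim, 3, Mo), (Kim, 3, Ola), (Lee, 2, Wes), (Mo, 3, Gus), (Mo, 3, Kim), (Mo, 3, Ola), (Ola, 3, Gus), (Ola, 3, Kim), (Ola, 3, Mo), (Wes, 2, Lee), (Xia, 1, Hal), (Xia, 1, Ivy)}
π_{cid, cname2} gives {(1, Hal), (1, Ivy), (1, Xia), (2, Lee), (2, Wes), (3, Gus), (3, Kim), (3, Mo), (3, Ola)} (11 duplicate(s) eliminated).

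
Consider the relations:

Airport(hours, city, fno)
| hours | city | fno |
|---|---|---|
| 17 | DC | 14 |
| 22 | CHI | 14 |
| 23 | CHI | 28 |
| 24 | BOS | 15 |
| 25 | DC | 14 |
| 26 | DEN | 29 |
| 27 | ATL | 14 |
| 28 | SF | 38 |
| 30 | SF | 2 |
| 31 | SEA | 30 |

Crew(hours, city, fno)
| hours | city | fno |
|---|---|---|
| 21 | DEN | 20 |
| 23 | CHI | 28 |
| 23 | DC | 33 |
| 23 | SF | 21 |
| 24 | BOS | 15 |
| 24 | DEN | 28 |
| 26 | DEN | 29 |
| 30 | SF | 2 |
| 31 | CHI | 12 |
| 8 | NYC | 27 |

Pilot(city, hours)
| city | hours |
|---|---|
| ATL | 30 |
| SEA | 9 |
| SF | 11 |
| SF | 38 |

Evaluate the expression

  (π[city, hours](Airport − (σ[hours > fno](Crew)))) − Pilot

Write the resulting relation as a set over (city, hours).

{(ATL, 27), (CHI, 22), (CHI, 23), (DC, 17), (DC, 25), (DEN, 26), (SEA, 31), (SF, 28)}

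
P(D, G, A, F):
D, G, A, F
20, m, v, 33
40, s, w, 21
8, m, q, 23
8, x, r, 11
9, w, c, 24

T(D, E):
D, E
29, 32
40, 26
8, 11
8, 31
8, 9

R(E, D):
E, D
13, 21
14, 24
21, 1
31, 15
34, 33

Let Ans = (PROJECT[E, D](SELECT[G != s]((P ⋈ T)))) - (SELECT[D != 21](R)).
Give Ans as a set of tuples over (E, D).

{(11, 8), (31, 8), (9, 8)}

Natural join on D: {(40, s, w, 21, 26), (8, m, q, 23, 11), (8, m, q, 23, 31), (8, m, q, 23, 9), (8, x, r, 11, 11), (8, x, r, 11, 31), (8, x, r, 11, 9)}
Apply σ_{G != s}; surviving tuples: {(8, m, q, 23, 11), (8, m, q, 23, 31), (8, m, q, 23, 9), (8, x, r, 11, 11), (8, x, r, 11, 31), (8, x, r, 11, 9)}
π[E, D]: project onto (E, D) (3 duplicate(s) eliminated) → {(11, 8), (31, 8), (9, 8)}
Apply σ_{D != 21}; surviving tuples: {(14, 24), (21, 1), (31, 15), (34, 33)}
Taking the difference: {(11, 8), (31, 8), (9, 8)}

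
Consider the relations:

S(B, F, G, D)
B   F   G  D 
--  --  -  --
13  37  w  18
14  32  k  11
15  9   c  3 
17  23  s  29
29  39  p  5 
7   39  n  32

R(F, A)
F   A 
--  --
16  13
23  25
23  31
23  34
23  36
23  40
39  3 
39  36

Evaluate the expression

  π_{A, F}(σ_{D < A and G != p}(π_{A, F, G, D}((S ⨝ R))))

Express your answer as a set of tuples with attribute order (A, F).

{(31, 23), (34, 23), (36, 23), (36, 39), (40, 23)}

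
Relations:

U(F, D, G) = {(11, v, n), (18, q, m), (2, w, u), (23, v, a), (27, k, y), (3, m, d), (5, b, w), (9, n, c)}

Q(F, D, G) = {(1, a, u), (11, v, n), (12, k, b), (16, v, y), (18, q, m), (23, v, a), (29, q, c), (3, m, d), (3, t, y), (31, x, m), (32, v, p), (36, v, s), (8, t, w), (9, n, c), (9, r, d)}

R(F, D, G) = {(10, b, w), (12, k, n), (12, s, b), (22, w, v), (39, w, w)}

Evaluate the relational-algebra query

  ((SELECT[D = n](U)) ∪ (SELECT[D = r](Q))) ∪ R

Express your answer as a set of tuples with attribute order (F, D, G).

Selection D = n: {(9, n, c)}
Selection D = r: {(9, r, d)}
Union: {(9, n, c)} with {(9, r, d)} → {(9, n, c), (9, r, d)}
Union: {(9, n, c), (9, r, d)} with {(10, b, w), (12, k, n), (12, s, b), (22, w, v), (39, w, w)} → {(10, b, w), (12, k, n), (12, s, b), (22, w, v), (39, w, w), (9, n, c), (9, r, d)}

{(10, b, w), (12, k, n), (12, s, b), (22, w, v), (39, w, w), (9, n, c), (9, r, d)}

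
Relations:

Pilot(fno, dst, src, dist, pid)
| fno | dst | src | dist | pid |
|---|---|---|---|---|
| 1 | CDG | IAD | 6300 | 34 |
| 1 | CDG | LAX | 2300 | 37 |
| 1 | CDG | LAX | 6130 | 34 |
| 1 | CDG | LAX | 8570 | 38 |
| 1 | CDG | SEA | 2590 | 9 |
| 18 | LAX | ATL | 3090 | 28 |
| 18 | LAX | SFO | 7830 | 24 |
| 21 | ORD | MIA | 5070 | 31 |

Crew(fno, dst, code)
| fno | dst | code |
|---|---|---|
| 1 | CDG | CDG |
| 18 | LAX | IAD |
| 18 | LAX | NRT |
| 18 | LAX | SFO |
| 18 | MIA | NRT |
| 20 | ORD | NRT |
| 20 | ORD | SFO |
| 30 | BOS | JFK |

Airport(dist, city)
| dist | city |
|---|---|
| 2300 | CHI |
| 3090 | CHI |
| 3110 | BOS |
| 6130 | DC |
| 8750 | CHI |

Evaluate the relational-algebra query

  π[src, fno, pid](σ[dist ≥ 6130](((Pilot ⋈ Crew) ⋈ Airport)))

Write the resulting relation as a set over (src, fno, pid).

Natural join on fno, dst: {(1, CDG, IAD, 6300, 34, CDG), (1, CDG, LAX, 2300, 37, CDG), (1, CDG, LAX, 6130, 34, CDG), (1, CDG, LAX, 8570, 38, CDG), (1, CDG, SEA, 2590, 9, CDG), (18, LAX, ATL, 3090, 28, IAD), (18, LAX, ATL, 3090, 28, NRT), (18, LAX, ATL, 3090, 28, SFO), (18, LAX, SFO, 7830, 24, IAD), (18, LAX, SFO, 7830, 24, NRT), (18, LAX, SFO, 7830, 24, SFO)}
Natural join on dist: {(1, CDG, LAX, 2300, 37, CDG, CHI), (1, CDG, LAX, 6130, 34, CDG, DC), (18, LAX, ATL, 3090, 28, IAD, CHI), (18, LAX, ATL, 3090, 28, NRT, CHI), (18, LAX, ATL, 3090, 28, SFO, CHI)}
σ[dist ≥ 6130]: keep tuples satisfying dist ≥ 6130 → {(1, CDG, LAX, 6130, 34, CDG, DC)}
Projecting to src, fno, pid: {(LAX, 1, 34)}

{(LAX, 1, 34)}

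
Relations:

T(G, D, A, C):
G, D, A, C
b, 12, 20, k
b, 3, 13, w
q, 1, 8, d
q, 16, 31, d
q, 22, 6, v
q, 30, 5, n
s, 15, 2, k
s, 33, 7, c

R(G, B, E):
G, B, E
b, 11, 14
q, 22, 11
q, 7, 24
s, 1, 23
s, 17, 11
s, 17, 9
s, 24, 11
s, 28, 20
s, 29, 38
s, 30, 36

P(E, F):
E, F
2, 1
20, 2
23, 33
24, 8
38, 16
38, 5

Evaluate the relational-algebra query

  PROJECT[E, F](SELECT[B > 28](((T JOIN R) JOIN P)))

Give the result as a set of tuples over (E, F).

{(38, 16), (38, 5)}

T ⋈ R (natural join on G): {(b, 12, 20, k, 11, 14), (b, 3, 13, w, 11, 14), (q, 1, 8, d, 22, 11), (q, 1, 8, d, 7, 24), (q, 16, 31, d, 22, 11), (q, 16, 31, d, 7, 24), (q, 22, 6, v, 22, 11), (q, 22, 6, v, 7, 24), (q, 30, 5, n, 22, 11), (q, 30, 5, n, 7, 24), (s, 15, 2, k, 1, 23), (s, 15, 2, k, 17, 11), (s, 15, 2, k, 17, 9), (s, 15, 2, k, 24, 11), (s, 15, 2, k, 28, 20), (s, 15, 2, k, 29, 38), (s, 15, 2, k, 30, 36), (s, 33, 7, c, 1, 23), (s, 33, 7, c, 17, 11), (s, 33, 7, c, 17, 9), (s, 33, 7, c, 24, 11), (s, 33, 7, c, 28, 20), (s, 33, 7, c, 29, 38), (s, 33, 7, c, 30, 36)}
(T JOIN R) ⋈ P (natural join on E): {(q, 1, 8, d, 7, 24, 8), (q, 16, 31, d, 7, 24, 8), (q, 22, 6, v, 7, 24, 8), (q, 30, 5, n, 7, 24, 8), (s, 15, 2, k, 1, 23, 33), (s, 15, 2, k, 28, 20, 2), (s, 15, 2, k, 29, 38, 16), (s, 15, 2, k, 29, 38, 5), (s, 33, 7, c, 1, 23, 33), (s, 33, 7, c, 28, 20, 2), (s, 33, 7, c, 29, 38, 16), (s, 33, 7, c, 29, 38, 5)}
Filtering on B > 28 leaves {(s, 15, 2, k, 29, 38, 16), (s, 15, 2, k, 29, 38, 5), (s, 33, 7, c, 29, 38, 16), (s, 33, 7, c, 29, 38, 5)}.
π[E, F]: project onto (E, F) (2 duplicate(s) eliminated) → {(38, 16), (38, 5)}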